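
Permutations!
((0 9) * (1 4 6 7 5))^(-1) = ((0 9)(1 4 6 7 5))^(-1) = (0 9)(1 5 7 6 4)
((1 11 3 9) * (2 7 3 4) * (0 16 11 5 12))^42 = (0 5 9 7 4 16 12 1 3 2 11)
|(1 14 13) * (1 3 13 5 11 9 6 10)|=|(1 14 5 11 9 6 10)(3 13)|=14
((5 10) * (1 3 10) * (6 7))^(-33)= ((1 3 10 5)(6 7))^(-33)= (1 5 10 3)(6 7)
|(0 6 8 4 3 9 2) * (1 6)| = 8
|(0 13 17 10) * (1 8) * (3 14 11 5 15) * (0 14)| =|(0 13 17 10 14 11 5 15 3)(1 8)| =18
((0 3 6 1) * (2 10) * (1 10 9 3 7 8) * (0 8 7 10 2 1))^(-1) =((0 10 1 8)(2 9 3 6))^(-1) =(0 8 1 10)(2 6 3 9)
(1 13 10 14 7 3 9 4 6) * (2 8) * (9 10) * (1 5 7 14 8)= (14)(1 13 9 4 6 5 7 3 10 8 2)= [0, 13, 1, 10, 6, 7, 5, 3, 2, 4, 8, 11, 12, 9, 14]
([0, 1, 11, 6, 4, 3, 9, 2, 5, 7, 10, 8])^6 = [0, 1, 9, 8, 4, 11, 5, 6, 2, 3, 10, 7]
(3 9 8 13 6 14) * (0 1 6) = (0 1 6 14 3 9 8 13) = [1, 6, 2, 9, 4, 5, 14, 7, 13, 8, 10, 11, 12, 0, 3]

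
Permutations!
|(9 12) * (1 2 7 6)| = 4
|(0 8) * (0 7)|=|(0 8 7)|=3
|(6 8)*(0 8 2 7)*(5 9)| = |(0 8 6 2 7)(5 9)| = 10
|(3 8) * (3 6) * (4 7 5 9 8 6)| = |(3 6)(4 7 5 9 8)| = 10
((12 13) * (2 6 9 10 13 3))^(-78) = ((2 6 9 10 13 12 3))^(-78) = (2 3 12 13 10 9 6)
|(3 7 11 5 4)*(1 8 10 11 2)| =9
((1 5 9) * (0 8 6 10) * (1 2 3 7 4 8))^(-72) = ((0 1 5 9 2 3 7 4 8 6 10))^(-72) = (0 3 10 2 6 9 8 5 4 1 7)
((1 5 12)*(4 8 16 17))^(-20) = (17)(1 5 12)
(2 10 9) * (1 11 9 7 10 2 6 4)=(1 11 9 6 4)(7 10)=[0, 11, 2, 3, 1, 5, 4, 10, 8, 6, 7, 9]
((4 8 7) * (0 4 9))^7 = ((0 4 8 7 9))^7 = (0 8 9 4 7)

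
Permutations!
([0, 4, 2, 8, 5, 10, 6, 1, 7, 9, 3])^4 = [0, 3, 2, 4, 8, 7, 6, 10, 5, 9, 1]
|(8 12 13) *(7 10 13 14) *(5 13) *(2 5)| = |(2 5 13 8 12 14 7 10)| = 8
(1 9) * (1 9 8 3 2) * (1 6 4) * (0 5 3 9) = [5, 8, 6, 2, 1, 3, 4, 7, 9, 0] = (0 5 3 2 6 4 1 8 9)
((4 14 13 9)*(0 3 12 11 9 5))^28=((0 3 12 11 9 4 14 13 5))^28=(0 3 12 11 9 4 14 13 5)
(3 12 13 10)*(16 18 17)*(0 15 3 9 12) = (0 15 3)(9 12 13 10)(16 18 17) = [15, 1, 2, 0, 4, 5, 6, 7, 8, 12, 9, 11, 13, 10, 14, 3, 18, 16, 17]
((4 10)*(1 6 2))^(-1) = (1 2 6)(4 10) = ((1 6 2)(4 10))^(-1)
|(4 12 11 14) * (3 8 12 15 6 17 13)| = 10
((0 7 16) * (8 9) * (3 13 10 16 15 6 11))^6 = (0 13 6)(3 15 16)(7 10 11)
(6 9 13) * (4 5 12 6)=(4 5 12 6 9 13)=[0, 1, 2, 3, 5, 12, 9, 7, 8, 13, 10, 11, 6, 4]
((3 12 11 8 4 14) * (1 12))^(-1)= ((1 12 11 8 4 14 3))^(-1)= (1 3 14 4 8 11 12)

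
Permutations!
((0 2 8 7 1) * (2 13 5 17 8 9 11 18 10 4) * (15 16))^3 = ((0 13 5 17 8 7 1)(2 9 11 18 10 4)(15 16))^3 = (0 17 1 5 7 13 8)(2 18)(4 11)(9 10)(15 16)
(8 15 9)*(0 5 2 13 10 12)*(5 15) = (0 15 9 8 5 2 13 10 12) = [15, 1, 13, 3, 4, 2, 6, 7, 5, 8, 12, 11, 0, 10, 14, 9]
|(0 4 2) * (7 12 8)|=|(0 4 2)(7 12 8)|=3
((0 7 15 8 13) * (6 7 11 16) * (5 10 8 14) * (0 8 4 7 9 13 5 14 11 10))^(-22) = ((0 10 4 7 15 11 16 6 9 13 8 5))^(-22) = (0 4 15 16 9 8)(5 10 7 11 6 13)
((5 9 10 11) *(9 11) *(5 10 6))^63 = (5 9 11 6 10)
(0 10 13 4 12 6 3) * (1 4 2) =(0 10 13 2 1 4 12 6 3) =[10, 4, 1, 0, 12, 5, 3, 7, 8, 9, 13, 11, 6, 2]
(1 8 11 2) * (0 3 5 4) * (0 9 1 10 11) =(0 3 5 4 9 1 8)(2 10 11) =[3, 8, 10, 5, 9, 4, 6, 7, 0, 1, 11, 2]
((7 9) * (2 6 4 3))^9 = (2 6 4 3)(7 9)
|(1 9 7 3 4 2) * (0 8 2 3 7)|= |(0 8 2 1 9)(3 4)|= 10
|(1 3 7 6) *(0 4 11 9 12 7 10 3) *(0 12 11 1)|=|(0 4 1 12 7 6)(3 10)(9 11)|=6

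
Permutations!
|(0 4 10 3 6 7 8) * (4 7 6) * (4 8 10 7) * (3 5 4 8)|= 4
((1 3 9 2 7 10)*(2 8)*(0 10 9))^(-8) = ((0 10 1 3)(2 7 9 8))^(-8) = (10)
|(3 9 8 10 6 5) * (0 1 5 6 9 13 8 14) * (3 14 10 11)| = 4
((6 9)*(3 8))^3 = (3 8)(6 9)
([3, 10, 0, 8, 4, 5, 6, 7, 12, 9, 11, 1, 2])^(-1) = (0 2 12 8 3)(1 11 10)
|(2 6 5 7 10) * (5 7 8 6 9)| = 7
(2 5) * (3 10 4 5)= (2 3 10 4 5)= [0, 1, 3, 10, 5, 2, 6, 7, 8, 9, 4]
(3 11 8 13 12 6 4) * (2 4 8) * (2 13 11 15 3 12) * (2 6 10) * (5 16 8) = (2 4 12 10)(3 15)(5 16 8 11 13 6) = [0, 1, 4, 15, 12, 16, 5, 7, 11, 9, 2, 13, 10, 6, 14, 3, 8]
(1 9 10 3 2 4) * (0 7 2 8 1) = (0 7 2 4)(1 9 10 3 8) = [7, 9, 4, 8, 0, 5, 6, 2, 1, 10, 3]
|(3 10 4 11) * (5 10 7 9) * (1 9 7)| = |(1 9 5 10 4 11 3)| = 7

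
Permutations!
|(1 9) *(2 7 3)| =6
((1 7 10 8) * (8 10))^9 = ((10)(1 7 8))^9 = (10)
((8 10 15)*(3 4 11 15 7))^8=(3 4 11 15 8 10 7)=((3 4 11 15 8 10 7))^8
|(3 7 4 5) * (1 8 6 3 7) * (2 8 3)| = 6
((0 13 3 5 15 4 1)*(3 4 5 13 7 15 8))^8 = ((0 7 15 5 8 3 13 4 1))^8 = (0 1 4 13 3 8 5 15 7)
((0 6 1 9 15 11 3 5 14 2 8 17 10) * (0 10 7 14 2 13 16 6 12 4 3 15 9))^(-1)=(0 1 6 16 13 14 7 17 8 2 5 3 4 12)(11 15)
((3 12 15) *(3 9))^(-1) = (3 9 15 12)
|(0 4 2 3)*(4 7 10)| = 6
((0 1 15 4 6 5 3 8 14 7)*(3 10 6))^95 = ((0 1 15 4 3 8 14 7)(5 10 6))^95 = (0 7 14 8 3 4 15 1)(5 6 10)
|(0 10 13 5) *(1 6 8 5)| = 7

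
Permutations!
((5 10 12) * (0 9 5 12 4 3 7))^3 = (12)(0 10 7 5 3 9 4) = ((12)(0 9 5 10 4 3 7))^3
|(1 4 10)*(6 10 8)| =5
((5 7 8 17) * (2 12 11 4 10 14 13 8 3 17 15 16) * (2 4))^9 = (3 17 5 7)(4 14 8 16 10 13 15)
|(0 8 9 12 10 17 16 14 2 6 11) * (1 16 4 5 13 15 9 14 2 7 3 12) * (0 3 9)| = 18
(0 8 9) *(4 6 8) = (0 4 6 8 9) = [4, 1, 2, 3, 6, 5, 8, 7, 9, 0]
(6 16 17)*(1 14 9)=(1 14 9)(6 16 17)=[0, 14, 2, 3, 4, 5, 16, 7, 8, 1, 10, 11, 12, 13, 9, 15, 17, 6]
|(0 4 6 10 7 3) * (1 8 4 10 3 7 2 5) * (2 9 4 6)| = 10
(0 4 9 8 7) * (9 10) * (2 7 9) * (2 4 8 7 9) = (0 8 2 9 7)(4 10) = [8, 1, 9, 3, 10, 5, 6, 0, 2, 7, 4]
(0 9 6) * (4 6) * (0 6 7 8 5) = [9, 1, 2, 3, 7, 0, 6, 8, 5, 4] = (0 9 4 7 8 5)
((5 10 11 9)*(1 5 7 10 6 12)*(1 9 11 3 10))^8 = ((1 5 6 12 9 7)(3 10))^8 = (1 6 9)(5 12 7)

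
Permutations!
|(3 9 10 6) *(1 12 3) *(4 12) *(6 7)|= |(1 4 12 3 9 10 7 6)|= 8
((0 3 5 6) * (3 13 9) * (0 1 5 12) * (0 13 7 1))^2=(0 1 6 7 5)(3 13)(9 12)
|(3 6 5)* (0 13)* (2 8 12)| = 6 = |(0 13)(2 8 12)(3 6 5)|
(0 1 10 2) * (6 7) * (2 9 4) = [1, 10, 0, 3, 2, 5, 7, 6, 8, 4, 9] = (0 1 10 9 4 2)(6 7)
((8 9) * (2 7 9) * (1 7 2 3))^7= (1 9 3 7 8)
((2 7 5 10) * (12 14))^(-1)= (2 10 5 7)(12 14)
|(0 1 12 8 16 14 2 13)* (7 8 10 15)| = |(0 1 12 10 15 7 8 16 14 2 13)| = 11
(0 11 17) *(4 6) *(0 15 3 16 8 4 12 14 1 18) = (0 11 17 15 3 16 8 4 6 12 14 1 18) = [11, 18, 2, 16, 6, 5, 12, 7, 4, 9, 10, 17, 14, 13, 1, 3, 8, 15, 0]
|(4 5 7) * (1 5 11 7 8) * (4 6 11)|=3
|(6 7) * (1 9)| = |(1 9)(6 7)| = 2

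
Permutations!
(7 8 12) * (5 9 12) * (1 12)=(1 12 7 8 5 9)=[0, 12, 2, 3, 4, 9, 6, 8, 5, 1, 10, 11, 7]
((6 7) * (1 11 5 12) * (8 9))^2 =(1 5)(11 12)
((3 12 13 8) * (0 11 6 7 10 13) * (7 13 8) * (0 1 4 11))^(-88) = ((1 4 11 6 13 7 10 8 3 12))^(-88) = (1 11 13 10 3)(4 6 7 8 12)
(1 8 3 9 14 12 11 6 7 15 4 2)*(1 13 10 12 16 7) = (1 8 3 9 14 16 7 15 4 2 13 10 12 11 6) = [0, 8, 13, 9, 2, 5, 1, 15, 3, 14, 12, 6, 11, 10, 16, 4, 7]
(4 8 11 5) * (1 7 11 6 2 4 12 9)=(1 7 11 5 12 9)(2 4 8 6)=[0, 7, 4, 3, 8, 12, 2, 11, 6, 1, 10, 5, 9]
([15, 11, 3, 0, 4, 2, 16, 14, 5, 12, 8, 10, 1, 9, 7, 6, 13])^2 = (0 6 13 12 11 8 2)(1 10 5 3 15 16 9)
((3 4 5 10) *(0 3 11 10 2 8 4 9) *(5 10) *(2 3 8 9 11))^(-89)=((0 8 4 10 2 9)(3 11 5))^(-89)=(0 8 4 10 2 9)(3 11 5)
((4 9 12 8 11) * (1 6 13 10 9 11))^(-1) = ((1 6 13 10 9 12 8)(4 11))^(-1) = (1 8 12 9 10 13 6)(4 11)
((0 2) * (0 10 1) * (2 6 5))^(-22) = ((0 6 5 2 10 1))^(-22) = (0 5 10)(1 6 2)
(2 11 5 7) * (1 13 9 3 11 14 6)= (1 13 9 3 11 5 7 2 14 6)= [0, 13, 14, 11, 4, 7, 1, 2, 8, 3, 10, 5, 12, 9, 6]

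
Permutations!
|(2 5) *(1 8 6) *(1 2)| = |(1 8 6 2 5)| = 5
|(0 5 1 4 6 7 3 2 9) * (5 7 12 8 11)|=35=|(0 7 3 2 9)(1 4 6 12 8 11 5)|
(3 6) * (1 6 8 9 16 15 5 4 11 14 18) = (1 6 3 8 9 16 15 5 4 11 14 18) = [0, 6, 2, 8, 11, 4, 3, 7, 9, 16, 10, 14, 12, 13, 18, 5, 15, 17, 1]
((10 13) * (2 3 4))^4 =((2 3 4)(10 13))^4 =(13)(2 3 4)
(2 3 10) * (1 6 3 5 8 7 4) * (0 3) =(0 3 10 2 5 8 7 4 1 6) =[3, 6, 5, 10, 1, 8, 0, 4, 7, 9, 2]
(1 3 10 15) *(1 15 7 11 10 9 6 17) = (1 3 9 6 17)(7 11 10) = [0, 3, 2, 9, 4, 5, 17, 11, 8, 6, 7, 10, 12, 13, 14, 15, 16, 1]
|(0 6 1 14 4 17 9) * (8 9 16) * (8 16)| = |(0 6 1 14 4 17 8 9)| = 8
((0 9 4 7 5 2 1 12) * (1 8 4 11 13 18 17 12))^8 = (0 9 11 13 18 17 12)(2 7 8 5 4)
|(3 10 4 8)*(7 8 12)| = |(3 10 4 12 7 8)| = 6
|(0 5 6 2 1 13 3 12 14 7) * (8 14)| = |(0 5 6 2 1 13 3 12 8 14 7)| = 11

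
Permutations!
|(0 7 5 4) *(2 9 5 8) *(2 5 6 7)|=8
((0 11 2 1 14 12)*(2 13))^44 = (0 13 1 12 11 2 14)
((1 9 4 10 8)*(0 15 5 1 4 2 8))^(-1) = (0 10 4 8 2 9 1 5 15)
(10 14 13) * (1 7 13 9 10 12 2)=(1 7 13 12 2)(9 10 14)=[0, 7, 1, 3, 4, 5, 6, 13, 8, 10, 14, 11, 2, 12, 9]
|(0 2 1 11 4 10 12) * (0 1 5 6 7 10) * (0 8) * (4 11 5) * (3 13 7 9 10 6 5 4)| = 12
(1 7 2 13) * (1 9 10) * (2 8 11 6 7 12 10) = (1 12 10)(2 13 9)(6 7 8 11) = [0, 12, 13, 3, 4, 5, 7, 8, 11, 2, 1, 6, 10, 9]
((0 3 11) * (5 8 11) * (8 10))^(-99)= (0 10)(3 8)(5 11)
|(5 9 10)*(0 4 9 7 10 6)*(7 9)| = 7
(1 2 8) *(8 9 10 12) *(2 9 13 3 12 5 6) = [0, 9, 13, 12, 4, 6, 2, 7, 1, 10, 5, 11, 8, 3] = (1 9 10 5 6 2 13 3 12 8)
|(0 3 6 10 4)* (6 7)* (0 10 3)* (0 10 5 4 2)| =6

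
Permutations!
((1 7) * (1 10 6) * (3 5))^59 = (1 6 10 7)(3 5)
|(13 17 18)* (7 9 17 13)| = 4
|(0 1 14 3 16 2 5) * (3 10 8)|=9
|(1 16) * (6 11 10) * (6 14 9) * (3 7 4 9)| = |(1 16)(3 7 4 9 6 11 10 14)| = 8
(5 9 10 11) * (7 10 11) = (5 9 11)(7 10) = [0, 1, 2, 3, 4, 9, 6, 10, 8, 11, 7, 5]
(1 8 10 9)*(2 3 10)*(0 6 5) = (0 6 5)(1 8 2 3 10 9) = [6, 8, 3, 10, 4, 0, 5, 7, 2, 1, 9]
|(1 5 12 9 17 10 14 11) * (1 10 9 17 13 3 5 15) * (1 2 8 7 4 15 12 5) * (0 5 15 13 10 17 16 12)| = |(0 5 15 2 8 7 4 13 3 1)(9 10 14 11 17)(12 16)| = 10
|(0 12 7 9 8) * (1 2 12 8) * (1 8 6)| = |(0 6 1 2 12 7 9 8)| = 8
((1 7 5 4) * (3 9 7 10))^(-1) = (1 4 5 7 9 3 10)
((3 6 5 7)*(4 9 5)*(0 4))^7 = ((0 4 9 5 7 3 6))^7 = (9)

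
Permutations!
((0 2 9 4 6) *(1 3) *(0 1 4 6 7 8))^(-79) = (0 9 1 4 8 2 6 3 7)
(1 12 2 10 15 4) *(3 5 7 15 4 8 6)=(1 12 2 10 4)(3 5 7 15 8 6)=[0, 12, 10, 5, 1, 7, 3, 15, 6, 9, 4, 11, 2, 13, 14, 8]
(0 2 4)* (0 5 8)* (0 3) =[2, 1, 4, 0, 5, 8, 6, 7, 3] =(0 2 4 5 8 3)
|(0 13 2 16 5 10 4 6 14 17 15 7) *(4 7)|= |(0 13 2 16 5 10 7)(4 6 14 17 15)|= 35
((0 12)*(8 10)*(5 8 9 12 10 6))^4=((0 10 9 12)(5 8 6))^4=(12)(5 8 6)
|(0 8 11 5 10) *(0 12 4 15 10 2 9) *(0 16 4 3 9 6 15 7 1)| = 15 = |(0 8 11 5 2 6 15 10 12 3 9 16 4 7 1)|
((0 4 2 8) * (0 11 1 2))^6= (1 8)(2 11)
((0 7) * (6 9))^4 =((0 7)(6 9))^4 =(9)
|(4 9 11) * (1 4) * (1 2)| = 5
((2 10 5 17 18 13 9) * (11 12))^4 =(2 18 10 13 5 9 17)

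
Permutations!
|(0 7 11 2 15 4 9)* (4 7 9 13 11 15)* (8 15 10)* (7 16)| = |(0 9)(2 4 13 11)(7 10 8 15 16)| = 20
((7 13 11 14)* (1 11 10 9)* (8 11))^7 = (1 9 10 13 7 14 11 8)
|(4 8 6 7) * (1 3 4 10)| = 7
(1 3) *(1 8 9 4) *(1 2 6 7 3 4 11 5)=(1 4 2 6 7 3 8 9 11 5)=[0, 4, 6, 8, 2, 1, 7, 3, 9, 11, 10, 5]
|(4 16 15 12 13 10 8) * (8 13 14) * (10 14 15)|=|(4 16 10 13 14 8)(12 15)|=6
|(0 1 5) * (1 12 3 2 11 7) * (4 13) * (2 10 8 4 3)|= |(0 12 2 11 7 1 5)(3 10 8 4 13)|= 35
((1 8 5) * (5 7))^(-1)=((1 8 7 5))^(-1)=(1 5 7 8)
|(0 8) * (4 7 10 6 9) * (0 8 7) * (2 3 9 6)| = |(0 7 10 2 3 9 4)| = 7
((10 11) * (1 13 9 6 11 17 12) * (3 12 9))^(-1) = (1 12 3 13)(6 9 17 10 11)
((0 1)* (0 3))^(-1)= ((0 1 3))^(-1)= (0 3 1)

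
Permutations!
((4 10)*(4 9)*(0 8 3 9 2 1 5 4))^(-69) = (0 9 3 8)(1 5 4 10 2)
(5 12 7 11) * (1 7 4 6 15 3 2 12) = [0, 7, 12, 2, 6, 1, 15, 11, 8, 9, 10, 5, 4, 13, 14, 3] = (1 7 11 5)(2 12 4 6 15 3)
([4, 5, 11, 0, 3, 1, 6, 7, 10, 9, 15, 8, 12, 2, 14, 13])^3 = [0, 5, 10, 3, 4, 1, 6, 7, 13, 9, 2, 15, 12, 8, 14, 11]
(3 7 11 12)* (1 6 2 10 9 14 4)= (1 6 2 10 9 14 4)(3 7 11 12)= [0, 6, 10, 7, 1, 5, 2, 11, 8, 14, 9, 12, 3, 13, 4]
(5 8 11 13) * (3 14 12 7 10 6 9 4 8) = (3 14 12 7 10 6 9 4 8 11 13 5) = [0, 1, 2, 14, 8, 3, 9, 10, 11, 4, 6, 13, 7, 5, 12]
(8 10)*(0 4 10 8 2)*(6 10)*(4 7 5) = (0 7 5 4 6 10 2) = [7, 1, 0, 3, 6, 4, 10, 5, 8, 9, 2]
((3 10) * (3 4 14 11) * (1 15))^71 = (1 15)(3 10 4 14 11)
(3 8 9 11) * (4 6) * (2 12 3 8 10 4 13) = (2 12 3 10 4 6 13)(8 9 11) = [0, 1, 12, 10, 6, 5, 13, 7, 9, 11, 4, 8, 3, 2]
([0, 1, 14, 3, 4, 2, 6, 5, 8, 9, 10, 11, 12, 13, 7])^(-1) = [0, 1, 5, 3, 4, 7, 6, 14, 8, 9, 10, 11, 12, 13, 2]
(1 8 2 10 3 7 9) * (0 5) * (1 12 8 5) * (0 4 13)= (0 1 5 4 13)(2 10 3 7 9 12 8)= [1, 5, 10, 7, 13, 4, 6, 9, 2, 12, 3, 11, 8, 0]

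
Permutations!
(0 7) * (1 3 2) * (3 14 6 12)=(0 7)(1 14 6 12 3 2)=[7, 14, 1, 2, 4, 5, 12, 0, 8, 9, 10, 11, 3, 13, 6]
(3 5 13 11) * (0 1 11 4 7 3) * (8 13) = (0 1 11)(3 5 8 13 4 7) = [1, 11, 2, 5, 7, 8, 6, 3, 13, 9, 10, 0, 12, 4]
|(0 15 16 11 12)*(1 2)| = |(0 15 16 11 12)(1 2)| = 10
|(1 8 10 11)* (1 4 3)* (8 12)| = 7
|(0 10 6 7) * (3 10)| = |(0 3 10 6 7)| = 5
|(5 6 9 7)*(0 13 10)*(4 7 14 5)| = 12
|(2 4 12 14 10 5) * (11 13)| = 6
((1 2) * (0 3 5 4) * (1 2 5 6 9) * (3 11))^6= ((0 11 3 6 9 1 5 4))^6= (0 5 9 3)(1 6 11 4)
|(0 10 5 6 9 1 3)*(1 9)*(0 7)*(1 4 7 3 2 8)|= |(0 10 5 6 4 7)(1 2 8)|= 6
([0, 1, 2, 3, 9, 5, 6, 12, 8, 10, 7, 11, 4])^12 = (4 10 12 9 7)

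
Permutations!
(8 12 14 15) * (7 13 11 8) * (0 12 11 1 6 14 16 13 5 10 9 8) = (0 12 16 13 1 6 14 15 7 5 10 9 8 11) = [12, 6, 2, 3, 4, 10, 14, 5, 11, 8, 9, 0, 16, 1, 15, 7, 13]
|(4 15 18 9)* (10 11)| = |(4 15 18 9)(10 11)| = 4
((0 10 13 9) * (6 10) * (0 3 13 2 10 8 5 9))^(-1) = (0 13 3 9 5 8 6)(2 10)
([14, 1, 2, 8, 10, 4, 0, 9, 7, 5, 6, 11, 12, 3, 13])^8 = (0 4 7 13 6 5 8 14 10 9 3)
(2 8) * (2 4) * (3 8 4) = (2 4)(3 8) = [0, 1, 4, 8, 2, 5, 6, 7, 3]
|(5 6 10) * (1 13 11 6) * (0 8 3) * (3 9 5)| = |(0 8 9 5 1 13 11 6 10 3)| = 10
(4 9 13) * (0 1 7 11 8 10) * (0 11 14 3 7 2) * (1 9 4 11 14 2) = (0 9 13 11 8 10 14 3 7 2) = [9, 1, 0, 7, 4, 5, 6, 2, 10, 13, 14, 8, 12, 11, 3]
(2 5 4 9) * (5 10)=[0, 1, 10, 3, 9, 4, 6, 7, 8, 2, 5]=(2 10 5 4 9)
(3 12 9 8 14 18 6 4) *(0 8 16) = (0 8 14 18 6 4 3 12 9 16) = [8, 1, 2, 12, 3, 5, 4, 7, 14, 16, 10, 11, 9, 13, 18, 15, 0, 17, 6]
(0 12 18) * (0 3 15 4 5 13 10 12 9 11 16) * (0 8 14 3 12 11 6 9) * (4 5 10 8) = (3 15 5 13 8 14)(4 10 11 16)(6 9)(12 18) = [0, 1, 2, 15, 10, 13, 9, 7, 14, 6, 11, 16, 18, 8, 3, 5, 4, 17, 12]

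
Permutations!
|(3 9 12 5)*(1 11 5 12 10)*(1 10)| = 5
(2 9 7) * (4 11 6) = (2 9 7)(4 11 6) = [0, 1, 9, 3, 11, 5, 4, 2, 8, 7, 10, 6]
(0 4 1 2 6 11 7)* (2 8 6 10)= (0 4 1 8 6 11 7)(2 10)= [4, 8, 10, 3, 1, 5, 11, 0, 6, 9, 2, 7]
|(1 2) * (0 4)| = |(0 4)(1 2)| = 2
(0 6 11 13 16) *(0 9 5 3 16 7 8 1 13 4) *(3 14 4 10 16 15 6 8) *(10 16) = (0 8 1 13 7 3 15 6 11 16 9 5 14 4) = [8, 13, 2, 15, 0, 14, 11, 3, 1, 5, 10, 16, 12, 7, 4, 6, 9]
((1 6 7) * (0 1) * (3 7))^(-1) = (0 7 3 6 1)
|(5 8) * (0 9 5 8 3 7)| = 5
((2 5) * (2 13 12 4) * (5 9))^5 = ((2 9 5 13 12 4))^5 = (2 4 12 13 5 9)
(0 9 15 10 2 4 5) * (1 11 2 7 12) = (0 9 15 10 7 12 1 11 2 4 5) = [9, 11, 4, 3, 5, 0, 6, 12, 8, 15, 7, 2, 1, 13, 14, 10]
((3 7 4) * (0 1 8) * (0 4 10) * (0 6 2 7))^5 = ((0 1 8 4 3)(2 7 10 6))^5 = (2 7 10 6)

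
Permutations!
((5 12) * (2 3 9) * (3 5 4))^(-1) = ((2 5 12 4 3 9))^(-1) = (2 9 3 4 12 5)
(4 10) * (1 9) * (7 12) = [0, 9, 2, 3, 10, 5, 6, 12, 8, 1, 4, 11, 7] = (1 9)(4 10)(7 12)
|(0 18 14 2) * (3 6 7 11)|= |(0 18 14 2)(3 6 7 11)|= 4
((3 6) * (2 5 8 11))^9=((2 5 8 11)(3 6))^9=(2 5 8 11)(3 6)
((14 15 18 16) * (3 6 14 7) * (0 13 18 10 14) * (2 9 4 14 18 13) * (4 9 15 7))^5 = (0 16 6 18 3 10 7 15 14 2 4)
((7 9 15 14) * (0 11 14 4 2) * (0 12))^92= (0 14 9 4 12 11 7 15 2)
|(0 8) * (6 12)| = |(0 8)(6 12)| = 2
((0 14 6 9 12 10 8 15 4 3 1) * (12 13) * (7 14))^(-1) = ((0 7 14 6 9 13 12 10 8 15 4 3 1))^(-1) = (0 1 3 4 15 8 10 12 13 9 6 14 7)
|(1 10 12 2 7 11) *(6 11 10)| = 12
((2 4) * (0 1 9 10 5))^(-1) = (0 5 10 9 1)(2 4)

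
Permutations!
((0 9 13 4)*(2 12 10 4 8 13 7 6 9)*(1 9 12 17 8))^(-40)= (0 6 13)(1 2 12)(4 7 8)(9 17 10)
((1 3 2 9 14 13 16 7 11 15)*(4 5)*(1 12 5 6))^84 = ((1 3 2 9 14 13 16 7 11 15 12 5 4 6))^84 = (16)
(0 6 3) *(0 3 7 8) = (0 6 7 8) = [6, 1, 2, 3, 4, 5, 7, 8, 0]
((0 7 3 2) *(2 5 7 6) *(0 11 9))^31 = ((0 6 2 11 9)(3 5 7))^31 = (0 6 2 11 9)(3 5 7)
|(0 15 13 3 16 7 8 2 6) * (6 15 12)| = 21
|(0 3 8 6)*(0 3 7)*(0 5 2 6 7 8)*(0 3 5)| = |(0 8 7)(2 6 5)| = 3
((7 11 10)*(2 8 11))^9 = (2 7 10 11 8)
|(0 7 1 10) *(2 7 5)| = |(0 5 2 7 1 10)| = 6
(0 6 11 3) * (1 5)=(0 6 11 3)(1 5)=[6, 5, 2, 0, 4, 1, 11, 7, 8, 9, 10, 3]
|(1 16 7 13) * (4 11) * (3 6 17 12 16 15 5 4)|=|(1 15 5 4 11 3 6 17 12 16 7 13)|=12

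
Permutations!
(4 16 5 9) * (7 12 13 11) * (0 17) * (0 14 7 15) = (0 17 14 7 12 13 11 15)(4 16 5 9) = [17, 1, 2, 3, 16, 9, 6, 12, 8, 4, 10, 15, 13, 11, 7, 0, 5, 14]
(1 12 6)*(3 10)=(1 12 6)(3 10)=[0, 12, 2, 10, 4, 5, 1, 7, 8, 9, 3, 11, 6]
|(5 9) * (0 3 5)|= |(0 3 5 9)|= 4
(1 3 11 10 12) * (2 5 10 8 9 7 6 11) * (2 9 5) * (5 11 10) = (1 3 9 7 6 10 12)(8 11) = [0, 3, 2, 9, 4, 5, 10, 6, 11, 7, 12, 8, 1]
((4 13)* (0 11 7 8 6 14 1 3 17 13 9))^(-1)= (0 9 4 13 17 3 1 14 6 8 7 11)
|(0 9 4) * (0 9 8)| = |(0 8)(4 9)| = 2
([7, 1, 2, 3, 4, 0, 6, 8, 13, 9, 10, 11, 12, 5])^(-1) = [5, 1, 2, 3, 4, 13, 6, 0, 7, 9, 10, 11, 12, 8]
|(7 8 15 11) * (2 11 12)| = |(2 11 7 8 15 12)| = 6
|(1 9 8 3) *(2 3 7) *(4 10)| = |(1 9 8 7 2 3)(4 10)| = 6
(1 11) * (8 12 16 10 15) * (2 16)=[0, 11, 16, 3, 4, 5, 6, 7, 12, 9, 15, 1, 2, 13, 14, 8, 10]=(1 11)(2 16 10 15 8 12)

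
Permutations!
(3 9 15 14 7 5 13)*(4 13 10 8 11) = (3 9 15 14 7 5 10 8 11 4 13) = [0, 1, 2, 9, 13, 10, 6, 5, 11, 15, 8, 4, 12, 3, 7, 14]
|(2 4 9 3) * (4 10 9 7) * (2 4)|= 6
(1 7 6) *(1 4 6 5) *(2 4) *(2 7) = (1 2 4 6 7 5) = [0, 2, 4, 3, 6, 1, 7, 5]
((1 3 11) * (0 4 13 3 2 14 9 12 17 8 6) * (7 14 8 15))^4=(0 11 6 3 8 13 2 4 1)(7 17 9)(12 14 15)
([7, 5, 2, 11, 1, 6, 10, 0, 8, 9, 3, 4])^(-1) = (0 7)(1 4 11 3 10 6 5)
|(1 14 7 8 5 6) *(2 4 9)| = 6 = |(1 14 7 8 5 6)(2 4 9)|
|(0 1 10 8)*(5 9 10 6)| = |(0 1 6 5 9 10 8)| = 7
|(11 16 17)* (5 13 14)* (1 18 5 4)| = 6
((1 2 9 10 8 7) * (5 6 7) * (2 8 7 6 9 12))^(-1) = (1 7 10 9 5 8)(2 12) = ((1 8 5 9 10 7)(2 12))^(-1)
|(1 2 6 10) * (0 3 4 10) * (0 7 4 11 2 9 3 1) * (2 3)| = 8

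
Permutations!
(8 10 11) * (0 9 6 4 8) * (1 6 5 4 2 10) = (0 9 5 4 8 1 6 2 10 11) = [9, 6, 10, 3, 8, 4, 2, 7, 1, 5, 11, 0]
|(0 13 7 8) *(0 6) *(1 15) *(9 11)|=|(0 13 7 8 6)(1 15)(9 11)|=10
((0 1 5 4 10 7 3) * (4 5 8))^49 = ((0 1 8 4 10 7 3))^49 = (10)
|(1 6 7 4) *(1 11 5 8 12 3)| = 9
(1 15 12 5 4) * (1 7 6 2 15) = (2 15 12 5 4 7 6) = [0, 1, 15, 3, 7, 4, 2, 6, 8, 9, 10, 11, 5, 13, 14, 12]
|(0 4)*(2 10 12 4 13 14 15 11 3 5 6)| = 12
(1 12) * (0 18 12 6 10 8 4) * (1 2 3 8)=(0 18 12 2 3 8 4)(1 6 10)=[18, 6, 3, 8, 0, 5, 10, 7, 4, 9, 1, 11, 2, 13, 14, 15, 16, 17, 12]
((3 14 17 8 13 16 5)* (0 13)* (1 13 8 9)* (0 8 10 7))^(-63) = ((0 10 7)(1 13 16 5 3 14 17 9))^(-63) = (1 13 16 5 3 14 17 9)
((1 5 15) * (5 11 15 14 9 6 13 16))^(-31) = ((1 11 15)(5 14 9 6 13 16))^(-31) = (1 15 11)(5 16 13 6 9 14)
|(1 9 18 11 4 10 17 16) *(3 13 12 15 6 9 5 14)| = 15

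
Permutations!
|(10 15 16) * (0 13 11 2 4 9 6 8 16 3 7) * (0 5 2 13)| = 22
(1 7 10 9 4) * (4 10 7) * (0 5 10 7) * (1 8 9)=(0 5 10 1 4 8 9 7)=[5, 4, 2, 3, 8, 10, 6, 0, 9, 7, 1]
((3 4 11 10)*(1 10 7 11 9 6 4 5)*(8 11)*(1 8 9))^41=(1 10 3 5 8 11 7 9 6 4)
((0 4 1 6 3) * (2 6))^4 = ((0 4 1 2 6 3))^4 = (0 6 1)(2 4 3)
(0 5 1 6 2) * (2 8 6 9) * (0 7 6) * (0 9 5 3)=(0 3)(1 5)(2 7 6 8 9)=[3, 5, 7, 0, 4, 1, 8, 6, 9, 2]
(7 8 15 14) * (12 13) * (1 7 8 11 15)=[0, 7, 2, 3, 4, 5, 6, 11, 1, 9, 10, 15, 13, 12, 8, 14]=(1 7 11 15 14 8)(12 13)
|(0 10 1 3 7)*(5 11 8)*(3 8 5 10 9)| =12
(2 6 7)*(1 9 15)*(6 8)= (1 9 15)(2 8 6 7)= [0, 9, 8, 3, 4, 5, 7, 2, 6, 15, 10, 11, 12, 13, 14, 1]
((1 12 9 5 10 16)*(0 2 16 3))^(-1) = (0 3 10 5 9 12 1 16 2)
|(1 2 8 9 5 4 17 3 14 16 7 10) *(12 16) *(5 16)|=|(1 2 8 9 16 7 10)(3 14 12 5 4 17)|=42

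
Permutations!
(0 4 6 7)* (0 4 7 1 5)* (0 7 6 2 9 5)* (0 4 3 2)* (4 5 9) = [6, 5, 4, 2, 0, 7, 1, 3, 8, 9] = (9)(0 6 1 5 7 3 2 4)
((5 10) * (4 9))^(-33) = (4 9)(5 10)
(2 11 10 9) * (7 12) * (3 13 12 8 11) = (2 3 13 12 7 8 11 10 9) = [0, 1, 3, 13, 4, 5, 6, 8, 11, 2, 9, 10, 7, 12]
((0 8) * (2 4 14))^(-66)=((0 8)(2 4 14))^(-66)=(14)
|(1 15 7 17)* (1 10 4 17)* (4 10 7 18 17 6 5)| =|(1 15 18 17 7)(4 6 5)| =15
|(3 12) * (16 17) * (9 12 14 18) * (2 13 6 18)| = |(2 13 6 18 9 12 3 14)(16 17)| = 8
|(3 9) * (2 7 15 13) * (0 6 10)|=12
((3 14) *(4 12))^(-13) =(3 14)(4 12)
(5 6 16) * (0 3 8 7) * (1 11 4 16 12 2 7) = (0 3 8 1 11 4 16 5 6 12 2 7) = [3, 11, 7, 8, 16, 6, 12, 0, 1, 9, 10, 4, 2, 13, 14, 15, 5]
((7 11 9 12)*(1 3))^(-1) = ((1 3)(7 11 9 12))^(-1) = (1 3)(7 12 9 11)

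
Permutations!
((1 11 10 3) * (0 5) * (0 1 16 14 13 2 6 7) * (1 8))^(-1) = (0 7 6 2 13 14 16 3 10 11 1 8 5)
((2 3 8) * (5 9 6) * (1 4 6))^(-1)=(1 9 5 6 4)(2 8 3)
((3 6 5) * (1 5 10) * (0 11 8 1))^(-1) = (0 10 6 3 5 1 8 11)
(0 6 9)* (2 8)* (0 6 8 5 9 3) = (0 8 2 5 9 6 3) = [8, 1, 5, 0, 4, 9, 3, 7, 2, 6]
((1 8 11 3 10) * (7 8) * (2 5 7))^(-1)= ((1 2 5 7 8 11 3 10))^(-1)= (1 10 3 11 8 7 5 2)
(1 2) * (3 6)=[0, 2, 1, 6, 4, 5, 3]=(1 2)(3 6)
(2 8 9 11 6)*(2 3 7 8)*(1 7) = [0, 7, 2, 1, 4, 5, 3, 8, 9, 11, 10, 6] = (1 7 8 9 11 6 3)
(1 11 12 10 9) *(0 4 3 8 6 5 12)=(0 4 3 8 6 5 12 10 9 1 11)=[4, 11, 2, 8, 3, 12, 5, 7, 6, 1, 9, 0, 10]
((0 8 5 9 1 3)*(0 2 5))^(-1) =((0 8)(1 3 2 5 9))^(-1) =(0 8)(1 9 5 2 3)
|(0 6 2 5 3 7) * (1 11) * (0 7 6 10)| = |(0 10)(1 11)(2 5 3 6)| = 4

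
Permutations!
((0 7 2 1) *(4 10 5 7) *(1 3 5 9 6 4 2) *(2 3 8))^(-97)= (0 7 3 1 5)(2 8)(4 6 9 10)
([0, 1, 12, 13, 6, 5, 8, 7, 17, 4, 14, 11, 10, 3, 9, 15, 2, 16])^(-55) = [0, 1, 4, 13, 2, 5, 12, 7, 10, 16, 8, 11, 6, 3, 17, 15, 9, 14]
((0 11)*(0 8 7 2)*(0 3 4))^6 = (0 4 3 2 7 8 11)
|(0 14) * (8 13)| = |(0 14)(8 13)| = 2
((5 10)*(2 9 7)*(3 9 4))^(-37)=((2 4 3 9 7)(5 10))^(-37)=(2 9 4 7 3)(5 10)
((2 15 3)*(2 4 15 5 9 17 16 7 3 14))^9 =(2 14 15 4 3 7 16 17 9 5)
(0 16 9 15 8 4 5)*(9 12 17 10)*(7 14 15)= [16, 1, 2, 3, 5, 0, 6, 14, 4, 7, 9, 11, 17, 13, 15, 8, 12, 10]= (0 16 12 17 10 9 7 14 15 8 4 5)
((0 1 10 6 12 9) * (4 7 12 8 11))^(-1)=((0 1 10 6 8 11 4 7 12 9))^(-1)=(0 9 12 7 4 11 8 6 10 1)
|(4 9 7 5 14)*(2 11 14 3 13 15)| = |(2 11 14 4 9 7 5 3 13 15)| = 10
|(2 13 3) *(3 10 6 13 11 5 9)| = 15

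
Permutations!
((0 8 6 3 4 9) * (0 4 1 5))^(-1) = ((0 8 6 3 1 5)(4 9))^(-1) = (0 5 1 3 6 8)(4 9)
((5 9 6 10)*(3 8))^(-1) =((3 8)(5 9 6 10))^(-1) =(3 8)(5 10 6 9)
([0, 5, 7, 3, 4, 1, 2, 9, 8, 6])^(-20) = (9)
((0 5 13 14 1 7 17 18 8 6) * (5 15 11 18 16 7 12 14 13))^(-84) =((0 15 11 18 8 6)(1 12 14)(7 17 16))^(-84) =(18)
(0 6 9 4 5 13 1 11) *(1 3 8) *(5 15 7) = (0 6 9 4 15 7 5 13 3 8 1 11) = [6, 11, 2, 8, 15, 13, 9, 5, 1, 4, 10, 0, 12, 3, 14, 7]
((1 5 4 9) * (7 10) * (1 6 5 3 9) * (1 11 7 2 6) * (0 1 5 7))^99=((0 1 3 9 5 4 11)(2 6 7 10))^99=(0 1 3 9 5 4 11)(2 10 7 6)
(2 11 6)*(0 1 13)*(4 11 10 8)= [1, 13, 10, 3, 11, 5, 2, 7, 4, 9, 8, 6, 12, 0]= (0 1 13)(2 10 8 4 11 6)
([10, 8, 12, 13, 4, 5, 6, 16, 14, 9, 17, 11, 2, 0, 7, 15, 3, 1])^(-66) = (0 8 3 17 7)(1 16 10 14 13)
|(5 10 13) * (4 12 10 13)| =6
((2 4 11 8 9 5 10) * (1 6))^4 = ((1 6)(2 4 11 8 9 5 10))^4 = (2 9 4 5 11 10 8)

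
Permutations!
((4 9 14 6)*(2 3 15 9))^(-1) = ((2 3 15 9 14 6 4))^(-1) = (2 4 6 14 9 15 3)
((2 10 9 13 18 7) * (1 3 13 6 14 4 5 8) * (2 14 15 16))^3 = (1 18 4)(2 6)(3 7 5)(8 13 14)(9 16)(10 15)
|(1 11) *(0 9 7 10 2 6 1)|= |(0 9 7 10 2 6 1 11)|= 8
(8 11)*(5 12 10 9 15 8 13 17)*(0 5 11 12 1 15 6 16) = (0 5 1 15 8 12 10 9 6 16)(11 13 17) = [5, 15, 2, 3, 4, 1, 16, 7, 12, 6, 9, 13, 10, 17, 14, 8, 0, 11]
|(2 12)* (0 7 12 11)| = 5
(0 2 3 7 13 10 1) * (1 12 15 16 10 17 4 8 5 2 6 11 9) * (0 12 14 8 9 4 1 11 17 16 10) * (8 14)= (0 6 17 1 12 15 10 8 5 2 3 7 13 16)(4 9 11)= [6, 12, 3, 7, 9, 2, 17, 13, 5, 11, 8, 4, 15, 16, 14, 10, 0, 1]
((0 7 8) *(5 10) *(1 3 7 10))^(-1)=((0 10 5 1 3 7 8))^(-1)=(0 8 7 3 1 5 10)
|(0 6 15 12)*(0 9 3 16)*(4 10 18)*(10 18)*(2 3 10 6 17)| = 10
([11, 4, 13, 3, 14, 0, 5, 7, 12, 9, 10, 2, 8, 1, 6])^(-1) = [5, 13, 11, 3, 1, 6, 14, 7, 12, 9, 10, 0, 8, 2, 4]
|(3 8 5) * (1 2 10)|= |(1 2 10)(3 8 5)|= 3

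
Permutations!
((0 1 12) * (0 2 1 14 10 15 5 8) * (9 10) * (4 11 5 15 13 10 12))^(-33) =((15)(0 14 9 12 2 1 4 11 5 8)(10 13))^(-33) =(15)(0 11 2 14 5 1 9 8 4 12)(10 13)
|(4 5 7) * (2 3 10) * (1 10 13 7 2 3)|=|(1 10 3 13 7 4 5 2)|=8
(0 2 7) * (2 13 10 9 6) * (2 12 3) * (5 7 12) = [13, 1, 12, 2, 4, 7, 5, 0, 8, 6, 9, 11, 3, 10] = (0 13 10 9 6 5 7)(2 12 3)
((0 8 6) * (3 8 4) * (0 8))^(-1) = ((0 4 3)(6 8))^(-1) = (0 3 4)(6 8)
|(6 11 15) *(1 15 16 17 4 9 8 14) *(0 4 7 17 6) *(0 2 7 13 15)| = |(0 4 9 8 14 1)(2 7 17 13 15)(6 11 16)| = 30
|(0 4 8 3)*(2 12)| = |(0 4 8 3)(2 12)| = 4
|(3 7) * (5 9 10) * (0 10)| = |(0 10 5 9)(3 7)| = 4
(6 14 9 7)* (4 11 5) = (4 11 5)(6 14 9 7) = [0, 1, 2, 3, 11, 4, 14, 6, 8, 7, 10, 5, 12, 13, 9]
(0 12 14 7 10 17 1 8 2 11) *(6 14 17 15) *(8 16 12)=(0 8 2 11)(1 16 12 17)(6 14 7 10 15)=[8, 16, 11, 3, 4, 5, 14, 10, 2, 9, 15, 0, 17, 13, 7, 6, 12, 1]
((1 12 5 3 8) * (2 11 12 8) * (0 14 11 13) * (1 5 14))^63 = ((0 1 8 5 3 2 13)(11 12 14))^63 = (14)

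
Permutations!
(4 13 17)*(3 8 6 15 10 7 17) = (3 8 6 15 10 7 17 4 13) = [0, 1, 2, 8, 13, 5, 15, 17, 6, 9, 7, 11, 12, 3, 14, 10, 16, 4]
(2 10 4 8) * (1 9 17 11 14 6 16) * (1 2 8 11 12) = [0, 9, 10, 3, 11, 5, 16, 7, 8, 17, 4, 14, 1, 13, 6, 15, 2, 12] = (1 9 17 12)(2 10 4 11 14 6 16)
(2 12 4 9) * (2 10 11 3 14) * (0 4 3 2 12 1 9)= (0 4)(1 9 10 11 2)(3 14 12)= [4, 9, 1, 14, 0, 5, 6, 7, 8, 10, 11, 2, 3, 13, 12]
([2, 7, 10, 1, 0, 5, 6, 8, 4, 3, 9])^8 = [4, 3, 0, 9, 8, 5, 6, 1, 7, 10, 2]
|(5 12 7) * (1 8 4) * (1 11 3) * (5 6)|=20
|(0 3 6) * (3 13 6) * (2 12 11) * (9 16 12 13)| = 8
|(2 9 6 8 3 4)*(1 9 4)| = |(1 9 6 8 3)(2 4)| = 10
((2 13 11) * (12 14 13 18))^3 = (2 14)(11 12)(13 18)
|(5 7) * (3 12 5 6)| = |(3 12 5 7 6)| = 5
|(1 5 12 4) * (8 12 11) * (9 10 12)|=|(1 5 11 8 9 10 12 4)|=8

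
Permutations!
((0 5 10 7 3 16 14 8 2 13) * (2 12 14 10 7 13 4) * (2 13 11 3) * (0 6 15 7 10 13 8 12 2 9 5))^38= (2 8 4)(3 10 9 15 13)(5 7 6 16 11)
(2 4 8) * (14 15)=(2 4 8)(14 15)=[0, 1, 4, 3, 8, 5, 6, 7, 2, 9, 10, 11, 12, 13, 15, 14]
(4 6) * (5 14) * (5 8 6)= [0, 1, 2, 3, 5, 14, 4, 7, 6, 9, 10, 11, 12, 13, 8]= (4 5 14 8 6)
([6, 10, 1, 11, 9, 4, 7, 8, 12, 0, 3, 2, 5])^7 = [9, 3, 10, 2, 5, 12, 0, 6, 7, 4, 11, 1, 8]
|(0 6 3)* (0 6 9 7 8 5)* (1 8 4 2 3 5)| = 8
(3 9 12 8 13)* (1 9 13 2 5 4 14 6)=(1 9 12 8 2 5 4 14 6)(3 13)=[0, 9, 5, 13, 14, 4, 1, 7, 2, 12, 10, 11, 8, 3, 6]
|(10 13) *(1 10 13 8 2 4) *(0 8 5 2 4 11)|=8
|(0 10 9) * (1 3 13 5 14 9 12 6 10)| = 21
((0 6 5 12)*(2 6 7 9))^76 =((0 7 9 2 6 5 12))^76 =(0 12 5 6 2 9 7)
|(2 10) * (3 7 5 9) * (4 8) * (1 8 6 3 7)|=30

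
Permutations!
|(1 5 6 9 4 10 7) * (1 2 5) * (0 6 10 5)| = |(0 6 9 4 5 10 7 2)| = 8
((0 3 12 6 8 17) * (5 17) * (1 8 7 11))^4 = (0 7 5 12 1)(3 11 17 6 8)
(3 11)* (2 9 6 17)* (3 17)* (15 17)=(2 9 6 3 11 15 17)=[0, 1, 9, 11, 4, 5, 3, 7, 8, 6, 10, 15, 12, 13, 14, 17, 16, 2]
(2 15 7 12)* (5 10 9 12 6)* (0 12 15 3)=(0 12 2 3)(5 10 9 15 7 6)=[12, 1, 3, 0, 4, 10, 5, 6, 8, 15, 9, 11, 2, 13, 14, 7]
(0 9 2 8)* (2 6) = (0 9 6 2 8) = [9, 1, 8, 3, 4, 5, 2, 7, 0, 6]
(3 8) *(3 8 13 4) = (3 13 4) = [0, 1, 2, 13, 3, 5, 6, 7, 8, 9, 10, 11, 12, 4]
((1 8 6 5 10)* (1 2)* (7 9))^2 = (1 6 10)(2 8 5)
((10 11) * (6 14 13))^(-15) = ((6 14 13)(10 11))^(-15) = (14)(10 11)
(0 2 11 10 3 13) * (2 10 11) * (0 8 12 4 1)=[10, 0, 2, 13, 1, 5, 6, 7, 12, 9, 3, 11, 4, 8]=(0 10 3 13 8 12 4 1)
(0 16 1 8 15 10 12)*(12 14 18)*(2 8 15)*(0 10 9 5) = [16, 15, 8, 3, 4, 0, 6, 7, 2, 5, 14, 11, 10, 13, 18, 9, 1, 17, 12] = (0 16 1 15 9 5)(2 8)(10 14 18 12)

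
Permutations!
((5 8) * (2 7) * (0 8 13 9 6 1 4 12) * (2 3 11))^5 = ((0 8 5 13 9 6 1 4 12)(2 7 3 11))^5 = (0 6 8 1 5 4 13 12 9)(2 7 3 11)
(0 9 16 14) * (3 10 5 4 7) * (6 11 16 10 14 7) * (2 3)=(0 9 10 5 4 6 11 16 7 2 3 14)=[9, 1, 3, 14, 6, 4, 11, 2, 8, 10, 5, 16, 12, 13, 0, 15, 7]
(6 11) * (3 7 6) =[0, 1, 2, 7, 4, 5, 11, 6, 8, 9, 10, 3] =(3 7 6 11)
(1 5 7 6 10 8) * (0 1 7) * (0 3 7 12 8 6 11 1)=[0, 5, 2, 7, 4, 3, 10, 11, 12, 9, 6, 1, 8]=(1 5 3 7 11)(6 10)(8 12)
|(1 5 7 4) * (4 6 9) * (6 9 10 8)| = |(1 5 7 9 4)(6 10 8)| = 15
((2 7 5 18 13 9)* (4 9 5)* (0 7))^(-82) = (0 9 7 2 4)(5 13 18)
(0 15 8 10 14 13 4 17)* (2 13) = (0 15 8 10 14 2 13 4 17) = [15, 1, 13, 3, 17, 5, 6, 7, 10, 9, 14, 11, 12, 4, 2, 8, 16, 0]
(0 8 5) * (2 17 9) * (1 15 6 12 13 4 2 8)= (0 1 15 6 12 13 4 2 17 9 8 5)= [1, 15, 17, 3, 2, 0, 12, 7, 5, 8, 10, 11, 13, 4, 14, 6, 16, 9]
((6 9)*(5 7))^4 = ((5 7)(6 9))^4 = (9)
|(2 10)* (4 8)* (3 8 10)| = 5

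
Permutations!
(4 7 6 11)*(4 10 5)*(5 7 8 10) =[0, 1, 2, 3, 8, 4, 11, 6, 10, 9, 7, 5] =(4 8 10 7 6 11 5)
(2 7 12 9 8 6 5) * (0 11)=(0 11)(2 7 12 9 8 6 5)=[11, 1, 7, 3, 4, 2, 5, 12, 6, 8, 10, 0, 9]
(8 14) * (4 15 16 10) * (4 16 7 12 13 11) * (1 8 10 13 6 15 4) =(1 8 14 10 16 13 11)(6 15 7 12) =[0, 8, 2, 3, 4, 5, 15, 12, 14, 9, 16, 1, 6, 11, 10, 7, 13]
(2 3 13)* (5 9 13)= (2 3 5 9 13)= [0, 1, 3, 5, 4, 9, 6, 7, 8, 13, 10, 11, 12, 2]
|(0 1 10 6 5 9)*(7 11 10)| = |(0 1 7 11 10 6 5 9)| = 8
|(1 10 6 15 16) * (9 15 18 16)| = 10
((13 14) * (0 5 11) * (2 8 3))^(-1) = ((0 5 11)(2 8 3)(13 14))^(-1) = (0 11 5)(2 3 8)(13 14)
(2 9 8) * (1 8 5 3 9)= (1 8 2)(3 9 5)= [0, 8, 1, 9, 4, 3, 6, 7, 2, 5]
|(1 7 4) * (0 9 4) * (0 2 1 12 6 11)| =6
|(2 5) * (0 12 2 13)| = |(0 12 2 5 13)| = 5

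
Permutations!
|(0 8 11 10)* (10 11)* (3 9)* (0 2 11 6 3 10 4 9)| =|(0 8 4 9 10 2 11 6 3)| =9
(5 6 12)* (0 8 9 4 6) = (0 8 9 4 6 12 5) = [8, 1, 2, 3, 6, 0, 12, 7, 9, 4, 10, 11, 5]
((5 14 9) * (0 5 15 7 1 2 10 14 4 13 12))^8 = ((0 5 4 13 12)(1 2 10 14 9 15 7))^8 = (0 13 5 12 4)(1 2 10 14 9 15 7)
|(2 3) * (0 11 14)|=6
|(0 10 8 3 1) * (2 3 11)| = |(0 10 8 11 2 3 1)| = 7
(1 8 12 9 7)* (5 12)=(1 8 5 12 9 7)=[0, 8, 2, 3, 4, 12, 6, 1, 5, 7, 10, 11, 9]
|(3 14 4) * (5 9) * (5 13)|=|(3 14 4)(5 9 13)|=3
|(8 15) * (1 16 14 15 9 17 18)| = |(1 16 14 15 8 9 17 18)| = 8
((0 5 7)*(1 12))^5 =(0 7 5)(1 12)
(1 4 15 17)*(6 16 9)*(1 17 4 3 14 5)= (17)(1 3 14 5)(4 15)(6 16 9)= [0, 3, 2, 14, 15, 1, 16, 7, 8, 6, 10, 11, 12, 13, 5, 4, 9, 17]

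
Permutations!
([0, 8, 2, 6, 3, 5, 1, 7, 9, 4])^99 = (1 4)(3 8)(6 9)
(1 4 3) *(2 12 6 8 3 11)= (1 4 11 2 12 6 8 3)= [0, 4, 12, 1, 11, 5, 8, 7, 3, 9, 10, 2, 6]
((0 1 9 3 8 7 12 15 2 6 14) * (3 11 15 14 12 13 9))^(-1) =((0 1 3 8 7 13 9 11 15 2 6 12 14))^(-1) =(0 14 12 6 2 15 11 9 13 7 8 3 1)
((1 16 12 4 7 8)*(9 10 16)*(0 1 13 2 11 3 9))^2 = (2 3 10 12 7 13 11 9 16 4 8)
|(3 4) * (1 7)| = 2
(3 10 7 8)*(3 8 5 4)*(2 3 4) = (2 3 10 7 5) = [0, 1, 3, 10, 4, 2, 6, 5, 8, 9, 7]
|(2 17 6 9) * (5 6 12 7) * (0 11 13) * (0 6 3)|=11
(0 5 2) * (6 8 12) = (0 5 2)(6 8 12) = [5, 1, 0, 3, 4, 2, 8, 7, 12, 9, 10, 11, 6]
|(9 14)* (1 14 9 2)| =3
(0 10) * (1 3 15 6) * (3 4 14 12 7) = (0 10)(1 4 14 12 7 3 15 6) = [10, 4, 2, 15, 14, 5, 1, 3, 8, 9, 0, 11, 7, 13, 12, 6]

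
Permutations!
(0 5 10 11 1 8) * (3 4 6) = [5, 8, 2, 4, 6, 10, 3, 7, 0, 9, 11, 1] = (0 5 10 11 1 8)(3 4 6)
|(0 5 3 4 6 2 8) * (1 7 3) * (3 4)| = 8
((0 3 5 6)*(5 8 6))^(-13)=((0 3 8 6))^(-13)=(0 6 8 3)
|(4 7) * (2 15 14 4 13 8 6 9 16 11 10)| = 12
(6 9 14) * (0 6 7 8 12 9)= (0 6)(7 8 12 9 14)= [6, 1, 2, 3, 4, 5, 0, 8, 12, 14, 10, 11, 9, 13, 7]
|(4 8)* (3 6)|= 2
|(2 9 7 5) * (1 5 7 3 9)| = 6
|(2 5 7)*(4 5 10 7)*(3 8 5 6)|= |(2 10 7)(3 8 5 4 6)|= 15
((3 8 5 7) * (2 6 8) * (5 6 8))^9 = ((2 8 6 5 7 3))^9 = (2 5)(3 6)(7 8)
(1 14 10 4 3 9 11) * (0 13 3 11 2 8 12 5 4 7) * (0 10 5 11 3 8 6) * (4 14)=[13, 4, 6, 9, 3, 14, 0, 10, 12, 2, 7, 1, 11, 8, 5]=(0 13 8 12 11 1 4 3 9 2 6)(5 14)(7 10)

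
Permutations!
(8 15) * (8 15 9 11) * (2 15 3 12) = (2 15 3 12)(8 9 11) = [0, 1, 15, 12, 4, 5, 6, 7, 9, 11, 10, 8, 2, 13, 14, 3]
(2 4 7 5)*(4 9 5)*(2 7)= (2 9 5 7 4)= [0, 1, 9, 3, 2, 7, 6, 4, 8, 5]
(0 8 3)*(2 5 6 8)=(0 2 5 6 8 3)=[2, 1, 5, 0, 4, 6, 8, 7, 3]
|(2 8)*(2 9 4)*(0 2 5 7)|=|(0 2 8 9 4 5 7)|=7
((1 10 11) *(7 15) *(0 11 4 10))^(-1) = ((0 11 1)(4 10)(7 15))^(-1) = (0 1 11)(4 10)(7 15)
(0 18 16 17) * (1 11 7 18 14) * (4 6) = [14, 11, 2, 3, 6, 5, 4, 18, 8, 9, 10, 7, 12, 13, 1, 15, 17, 0, 16] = (0 14 1 11 7 18 16 17)(4 6)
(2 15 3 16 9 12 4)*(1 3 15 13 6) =(1 3 16 9 12 4 2 13 6) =[0, 3, 13, 16, 2, 5, 1, 7, 8, 12, 10, 11, 4, 6, 14, 15, 9]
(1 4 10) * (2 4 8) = [0, 8, 4, 3, 10, 5, 6, 7, 2, 9, 1] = (1 8 2 4 10)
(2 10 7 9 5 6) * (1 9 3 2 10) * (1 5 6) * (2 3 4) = (1 9 6 10 7 4 2 5) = [0, 9, 5, 3, 2, 1, 10, 4, 8, 6, 7]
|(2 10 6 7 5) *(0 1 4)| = 15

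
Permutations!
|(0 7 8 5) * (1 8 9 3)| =|(0 7 9 3 1 8 5)| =7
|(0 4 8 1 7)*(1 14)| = 6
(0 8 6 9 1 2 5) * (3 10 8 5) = (0 5)(1 2 3 10 8 6 9) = [5, 2, 3, 10, 4, 0, 9, 7, 6, 1, 8]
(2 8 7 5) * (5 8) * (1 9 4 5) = (1 9 4 5 2)(7 8) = [0, 9, 1, 3, 5, 2, 6, 8, 7, 4]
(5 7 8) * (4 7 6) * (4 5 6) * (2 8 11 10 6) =(2 8)(4 7 11 10 6 5) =[0, 1, 8, 3, 7, 4, 5, 11, 2, 9, 6, 10]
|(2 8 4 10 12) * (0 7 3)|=|(0 7 3)(2 8 4 10 12)|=15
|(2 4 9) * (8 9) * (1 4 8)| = |(1 4)(2 8 9)| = 6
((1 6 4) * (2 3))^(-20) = (1 6 4)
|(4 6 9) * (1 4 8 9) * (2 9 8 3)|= |(1 4 6)(2 9 3)|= 3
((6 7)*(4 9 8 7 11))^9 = (4 7)(6 9)(8 11) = ((4 9 8 7 6 11))^9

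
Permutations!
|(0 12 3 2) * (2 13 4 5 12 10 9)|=|(0 10 9 2)(3 13 4 5 12)|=20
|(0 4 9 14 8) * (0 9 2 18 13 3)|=|(0 4 2 18 13 3)(8 9 14)|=6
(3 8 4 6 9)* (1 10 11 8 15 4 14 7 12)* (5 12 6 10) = (1 5 12)(3 15 4 10 11 8 14 7 6 9) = [0, 5, 2, 15, 10, 12, 9, 6, 14, 3, 11, 8, 1, 13, 7, 4]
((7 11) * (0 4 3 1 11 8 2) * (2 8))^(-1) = ((0 4 3 1 11 7 2))^(-1) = (0 2 7 11 1 3 4)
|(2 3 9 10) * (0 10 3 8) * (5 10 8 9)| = 10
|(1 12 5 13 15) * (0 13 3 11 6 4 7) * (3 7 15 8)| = 12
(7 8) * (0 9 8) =(0 9 8 7) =[9, 1, 2, 3, 4, 5, 6, 0, 7, 8]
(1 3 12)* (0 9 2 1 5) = (0 9 2 1 3 12 5) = [9, 3, 1, 12, 4, 0, 6, 7, 8, 2, 10, 11, 5]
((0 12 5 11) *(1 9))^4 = (12)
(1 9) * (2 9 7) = [0, 7, 9, 3, 4, 5, 6, 2, 8, 1] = (1 7 2 9)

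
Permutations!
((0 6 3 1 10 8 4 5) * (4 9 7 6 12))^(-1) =(0 5 4 12)(1 3 6 7 9 8 10)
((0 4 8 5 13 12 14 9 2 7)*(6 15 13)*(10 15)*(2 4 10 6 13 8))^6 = ((0 10 15 8 5 13 12 14 9 4 2 7))^6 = (0 12)(2 5)(4 8)(7 13)(9 15)(10 14)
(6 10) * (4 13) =[0, 1, 2, 3, 13, 5, 10, 7, 8, 9, 6, 11, 12, 4] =(4 13)(6 10)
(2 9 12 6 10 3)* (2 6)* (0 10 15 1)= [10, 0, 9, 6, 4, 5, 15, 7, 8, 12, 3, 11, 2, 13, 14, 1]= (0 10 3 6 15 1)(2 9 12)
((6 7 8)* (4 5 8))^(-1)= ((4 5 8 6 7))^(-1)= (4 7 6 8 5)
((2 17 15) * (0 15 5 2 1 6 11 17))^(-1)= (0 2 5 17 11 6 1 15)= ((0 15 1 6 11 17 5 2))^(-1)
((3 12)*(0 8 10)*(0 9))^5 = (0 8 10 9)(3 12) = ((0 8 10 9)(3 12))^5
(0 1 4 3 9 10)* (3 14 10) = (0 1 4 14 10)(3 9) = [1, 4, 2, 9, 14, 5, 6, 7, 8, 3, 0, 11, 12, 13, 10]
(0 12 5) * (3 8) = (0 12 5)(3 8) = [12, 1, 2, 8, 4, 0, 6, 7, 3, 9, 10, 11, 5]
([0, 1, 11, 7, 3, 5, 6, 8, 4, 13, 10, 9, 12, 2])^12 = (13)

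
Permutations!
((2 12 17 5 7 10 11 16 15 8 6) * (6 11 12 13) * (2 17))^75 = (2 17 10 13 5 12 6 7)(8 15 16 11)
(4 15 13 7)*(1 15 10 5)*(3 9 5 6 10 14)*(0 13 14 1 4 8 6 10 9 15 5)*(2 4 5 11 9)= (0 13 7 8 6 2 4 1 11 9)(3 15 14)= [13, 11, 4, 15, 1, 5, 2, 8, 6, 0, 10, 9, 12, 7, 3, 14]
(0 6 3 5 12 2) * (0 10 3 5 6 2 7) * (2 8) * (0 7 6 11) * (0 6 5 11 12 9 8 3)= (0 3 12 5 9 8 2 10)(6 11)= [3, 1, 10, 12, 4, 9, 11, 7, 2, 8, 0, 6, 5]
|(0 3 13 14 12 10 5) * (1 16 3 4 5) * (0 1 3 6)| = |(0 4 5 1 16 6)(3 13 14 12 10)| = 30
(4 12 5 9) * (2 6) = (2 6)(4 12 5 9) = [0, 1, 6, 3, 12, 9, 2, 7, 8, 4, 10, 11, 5]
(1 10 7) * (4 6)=(1 10 7)(4 6)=[0, 10, 2, 3, 6, 5, 4, 1, 8, 9, 7]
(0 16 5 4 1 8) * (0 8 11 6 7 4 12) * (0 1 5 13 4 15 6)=(0 16 13 4 5 12 1 11)(6 7 15)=[16, 11, 2, 3, 5, 12, 7, 15, 8, 9, 10, 0, 1, 4, 14, 6, 13]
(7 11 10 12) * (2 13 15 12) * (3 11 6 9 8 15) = [0, 1, 13, 11, 4, 5, 9, 6, 15, 8, 2, 10, 7, 3, 14, 12] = (2 13 3 11 10)(6 9 8 15 12 7)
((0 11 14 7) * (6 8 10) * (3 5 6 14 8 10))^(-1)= ((0 11 8 3 5 6 10 14 7))^(-1)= (0 7 14 10 6 5 3 8 11)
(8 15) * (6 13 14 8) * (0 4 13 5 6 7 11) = [4, 1, 2, 3, 13, 6, 5, 11, 15, 9, 10, 0, 12, 14, 8, 7] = (0 4 13 14 8 15 7 11)(5 6)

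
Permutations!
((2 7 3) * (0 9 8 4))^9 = (0 9 8 4)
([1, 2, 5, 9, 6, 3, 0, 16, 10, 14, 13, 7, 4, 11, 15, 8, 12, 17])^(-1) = (17)(0 6 4 12 16 7 11 13 10 8 15 14 9 3 5 2 1)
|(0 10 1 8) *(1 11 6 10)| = 3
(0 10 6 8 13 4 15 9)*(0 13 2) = (0 10 6 8 2)(4 15 9 13) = [10, 1, 0, 3, 15, 5, 8, 7, 2, 13, 6, 11, 12, 4, 14, 9]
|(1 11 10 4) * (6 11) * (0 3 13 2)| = 20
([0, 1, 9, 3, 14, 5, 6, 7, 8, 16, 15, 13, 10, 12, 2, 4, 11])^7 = [0, 1, 15, 3, 12, 5, 6, 7, 8, 4, 11, 2, 16, 9, 10, 13, 14]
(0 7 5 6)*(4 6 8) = (0 7 5 8 4 6) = [7, 1, 2, 3, 6, 8, 0, 5, 4]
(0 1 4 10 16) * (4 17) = (0 1 17 4 10 16) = [1, 17, 2, 3, 10, 5, 6, 7, 8, 9, 16, 11, 12, 13, 14, 15, 0, 4]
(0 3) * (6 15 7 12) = (0 3)(6 15 7 12) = [3, 1, 2, 0, 4, 5, 15, 12, 8, 9, 10, 11, 6, 13, 14, 7]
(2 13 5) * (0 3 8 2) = (0 3 8 2 13 5) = [3, 1, 13, 8, 4, 0, 6, 7, 2, 9, 10, 11, 12, 5]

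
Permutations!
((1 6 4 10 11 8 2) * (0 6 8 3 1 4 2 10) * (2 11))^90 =(11)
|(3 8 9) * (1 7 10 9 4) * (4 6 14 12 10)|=21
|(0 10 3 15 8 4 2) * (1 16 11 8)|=|(0 10 3 15 1 16 11 8 4 2)|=10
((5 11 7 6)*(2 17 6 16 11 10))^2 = ((2 17 6 5 10)(7 16 11))^2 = (2 6 10 17 5)(7 11 16)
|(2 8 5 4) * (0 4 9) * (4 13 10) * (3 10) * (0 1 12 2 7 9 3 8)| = |(0 13 8 5 3 10 4 7 9 1 12 2)| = 12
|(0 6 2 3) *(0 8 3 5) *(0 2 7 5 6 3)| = 12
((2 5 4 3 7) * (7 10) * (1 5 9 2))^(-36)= (10)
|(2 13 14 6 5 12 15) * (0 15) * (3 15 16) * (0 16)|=|(2 13 14 6 5 12 16 3 15)|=9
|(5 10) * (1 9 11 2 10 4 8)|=|(1 9 11 2 10 5 4 8)|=8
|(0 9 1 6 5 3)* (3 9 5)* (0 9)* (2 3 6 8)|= 10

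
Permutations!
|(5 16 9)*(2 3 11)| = 3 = |(2 3 11)(5 16 9)|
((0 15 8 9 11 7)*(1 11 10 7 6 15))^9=((0 1 11 6 15 8 9 10 7))^9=(15)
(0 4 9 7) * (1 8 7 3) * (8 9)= (0 4 8 7)(1 9 3)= [4, 9, 2, 1, 8, 5, 6, 0, 7, 3]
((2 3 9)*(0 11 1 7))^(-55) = ((0 11 1 7)(2 3 9))^(-55) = (0 11 1 7)(2 9 3)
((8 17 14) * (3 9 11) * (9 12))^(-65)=(3 11 9 12)(8 17 14)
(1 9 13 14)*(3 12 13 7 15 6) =(1 9 7 15 6 3 12 13 14) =[0, 9, 2, 12, 4, 5, 3, 15, 8, 7, 10, 11, 13, 14, 1, 6]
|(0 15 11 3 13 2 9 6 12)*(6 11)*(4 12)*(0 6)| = 30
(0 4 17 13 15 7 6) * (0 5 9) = (0 4 17 13 15 7 6 5 9) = [4, 1, 2, 3, 17, 9, 5, 6, 8, 0, 10, 11, 12, 15, 14, 7, 16, 13]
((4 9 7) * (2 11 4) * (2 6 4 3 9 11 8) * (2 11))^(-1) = ((2 8 11 3 9 7 6 4))^(-1) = (2 4 6 7 9 3 11 8)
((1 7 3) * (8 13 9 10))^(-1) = (1 3 7)(8 10 9 13)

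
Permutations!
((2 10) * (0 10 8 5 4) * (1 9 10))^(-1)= (0 4 5 8 2 10 9 1)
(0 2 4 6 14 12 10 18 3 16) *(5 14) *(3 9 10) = (0 2 4 6 5 14 12 3 16)(9 10 18) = [2, 1, 4, 16, 6, 14, 5, 7, 8, 10, 18, 11, 3, 13, 12, 15, 0, 17, 9]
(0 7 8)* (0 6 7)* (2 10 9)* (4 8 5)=[0, 1, 10, 3, 8, 4, 7, 5, 6, 2, 9]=(2 10 9)(4 8 6 7 5)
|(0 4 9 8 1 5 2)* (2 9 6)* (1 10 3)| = |(0 4 6 2)(1 5 9 8 10 3)| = 12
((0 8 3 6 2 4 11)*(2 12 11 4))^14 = (0 3 12)(6 11 8)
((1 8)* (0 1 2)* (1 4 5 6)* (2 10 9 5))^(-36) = ((0 4 2)(1 8 10 9 5 6))^(-36) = (10)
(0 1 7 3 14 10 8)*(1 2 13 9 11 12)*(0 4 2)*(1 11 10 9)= (1 7 3 14 9 10 8 4 2 13)(11 12)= [0, 7, 13, 14, 2, 5, 6, 3, 4, 10, 8, 12, 11, 1, 9]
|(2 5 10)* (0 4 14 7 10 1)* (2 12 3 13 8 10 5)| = |(0 4 14 7 5 1)(3 13 8 10 12)| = 30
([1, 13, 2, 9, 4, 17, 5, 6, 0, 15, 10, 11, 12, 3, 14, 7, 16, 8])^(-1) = [8, 0, 2, 13, 4, 6, 7, 15, 17, 3, 10, 11, 12, 1, 14, 9, 16, 5]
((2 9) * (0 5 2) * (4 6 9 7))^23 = (0 2 4 9 5 7 6)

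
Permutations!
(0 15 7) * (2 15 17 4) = (0 17 4 2 15 7) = [17, 1, 15, 3, 2, 5, 6, 0, 8, 9, 10, 11, 12, 13, 14, 7, 16, 4]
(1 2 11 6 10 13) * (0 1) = (0 1 2 11 6 10 13) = [1, 2, 11, 3, 4, 5, 10, 7, 8, 9, 13, 6, 12, 0]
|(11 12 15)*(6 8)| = |(6 8)(11 12 15)| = 6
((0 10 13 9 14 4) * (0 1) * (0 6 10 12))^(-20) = (1 6 10 13 9 14 4)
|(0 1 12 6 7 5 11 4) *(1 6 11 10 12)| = 8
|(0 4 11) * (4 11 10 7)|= 6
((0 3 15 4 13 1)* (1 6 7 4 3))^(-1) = (0 1)(3 15)(4 7 6 13)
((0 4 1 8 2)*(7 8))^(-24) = (8)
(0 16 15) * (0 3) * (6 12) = (0 16 15 3)(6 12) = [16, 1, 2, 0, 4, 5, 12, 7, 8, 9, 10, 11, 6, 13, 14, 3, 15]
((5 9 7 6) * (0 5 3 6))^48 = (9)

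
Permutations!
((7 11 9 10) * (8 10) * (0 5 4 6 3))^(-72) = (0 6 5 3 4)(7 8 11 10 9)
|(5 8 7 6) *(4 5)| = 5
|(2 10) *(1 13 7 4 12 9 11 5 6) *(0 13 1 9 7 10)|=12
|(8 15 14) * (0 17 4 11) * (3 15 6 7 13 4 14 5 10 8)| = 13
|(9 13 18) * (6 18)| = |(6 18 9 13)| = 4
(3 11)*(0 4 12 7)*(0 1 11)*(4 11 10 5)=(0 11 3)(1 10 5 4 12 7)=[11, 10, 2, 0, 12, 4, 6, 1, 8, 9, 5, 3, 7]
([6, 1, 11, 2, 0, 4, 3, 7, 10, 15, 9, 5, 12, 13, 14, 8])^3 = [2, 1, 4, 5, 3, 6, 11, 7, 15, 10, 8, 0, 12, 13, 14, 9]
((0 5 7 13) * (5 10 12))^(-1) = ((0 10 12 5 7 13))^(-1) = (0 13 7 5 12 10)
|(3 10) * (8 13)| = 2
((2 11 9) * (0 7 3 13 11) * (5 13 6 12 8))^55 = ((0 7 3 6 12 8 5 13 11 9 2))^55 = (13)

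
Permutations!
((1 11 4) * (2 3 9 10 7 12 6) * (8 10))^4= (1 11 4)(2 10)(3 7)(6 8)(9 12)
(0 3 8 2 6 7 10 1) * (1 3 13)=[13, 0, 6, 8, 4, 5, 7, 10, 2, 9, 3, 11, 12, 1]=(0 13 1)(2 6 7 10 3 8)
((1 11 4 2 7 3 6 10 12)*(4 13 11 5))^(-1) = ((1 5 4 2 7 3 6 10 12)(11 13))^(-1) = (1 12 10 6 3 7 2 4 5)(11 13)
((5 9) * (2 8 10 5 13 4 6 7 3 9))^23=(2 5 10 8)(3 7 6 4 13 9)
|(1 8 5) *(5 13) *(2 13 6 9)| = 7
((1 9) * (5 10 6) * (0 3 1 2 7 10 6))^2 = ((0 3 1 9 2 7 10)(5 6))^2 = (0 1 2 10 3 9 7)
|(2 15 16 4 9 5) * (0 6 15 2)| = |(0 6 15 16 4 9 5)| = 7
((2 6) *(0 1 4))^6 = (6) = ((0 1 4)(2 6))^6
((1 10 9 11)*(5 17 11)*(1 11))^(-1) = ((1 10 9 5 17))^(-1) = (1 17 5 9 10)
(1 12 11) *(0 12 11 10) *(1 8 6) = (0 12 10)(1 11 8 6) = [12, 11, 2, 3, 4, 5, 1, 7, 6, 9, 0, 8, 10]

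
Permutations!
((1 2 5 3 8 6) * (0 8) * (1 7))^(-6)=(0 6 1 5)(2 3 8 7)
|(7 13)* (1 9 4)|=|(1 9 4)(7 13)|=6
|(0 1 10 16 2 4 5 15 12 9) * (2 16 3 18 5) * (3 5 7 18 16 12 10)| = |(0 1 3 16 12 9)(2 4)(5 15 10)(7 18)| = 6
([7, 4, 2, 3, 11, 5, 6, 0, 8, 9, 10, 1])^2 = (1 11 4)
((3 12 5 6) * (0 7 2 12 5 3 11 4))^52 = (0 11 5 12 7 4 6 3 2)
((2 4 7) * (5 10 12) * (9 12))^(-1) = (2 7 4)(5 12 9 10)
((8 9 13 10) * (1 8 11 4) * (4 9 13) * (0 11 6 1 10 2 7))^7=((0 11 9 4 10 6 1 8 13 2 7))^7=(0 8 4 7 1 9 2 6 11 13 10)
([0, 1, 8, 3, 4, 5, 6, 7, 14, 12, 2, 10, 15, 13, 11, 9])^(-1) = (2 10 11 14 8)(9 15 12)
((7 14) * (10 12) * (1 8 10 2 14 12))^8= (14)(1 10 8)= ((1 8 10)(2 14 7 12))^8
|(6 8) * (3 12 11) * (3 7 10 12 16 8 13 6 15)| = 4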